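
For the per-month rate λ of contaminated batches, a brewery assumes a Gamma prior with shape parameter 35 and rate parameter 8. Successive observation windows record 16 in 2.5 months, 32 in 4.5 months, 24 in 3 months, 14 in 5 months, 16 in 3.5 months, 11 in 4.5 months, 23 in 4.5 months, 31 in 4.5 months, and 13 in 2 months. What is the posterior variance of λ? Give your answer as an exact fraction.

Total count: 16 + 32 + 24 + 14 + 16 + 11 + 23 + 31 + 13 = 180.
Total exposure: 2.5 + 4.5 + 3 + 5 + 3.5 + 4.5 + 4.5 + 4.5 + 2 = 34 months.
Gamma(α, β) with Poisson data over total exposure Σt gives posterior Gamma(α+Σx, β+Σt) = Gamma(215, 42).
Posterior variance = α'/β'² = 215/1764.

215/1764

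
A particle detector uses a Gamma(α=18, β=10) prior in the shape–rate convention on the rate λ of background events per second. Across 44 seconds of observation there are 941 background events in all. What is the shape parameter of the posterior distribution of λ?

Total count 941 over total exposure 44 seconds.
Gamma(α, β) with Poisson data over total exposure Σt gives posterior Gamma(α+Σx, β+Σt) = Gamma(959, 54).

959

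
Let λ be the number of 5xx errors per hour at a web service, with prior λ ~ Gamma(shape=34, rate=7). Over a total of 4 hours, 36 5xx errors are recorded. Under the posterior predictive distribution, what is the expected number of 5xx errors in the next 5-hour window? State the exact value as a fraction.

350/11

Total count 36 over total exposure 4 hours.
Posterior: α' = 34 + 36 = 70, β' = 7 + 4 = 11.
Predictive mean over a 5-hour window = T·E[λ|data] = 5·70/11 = 350/11.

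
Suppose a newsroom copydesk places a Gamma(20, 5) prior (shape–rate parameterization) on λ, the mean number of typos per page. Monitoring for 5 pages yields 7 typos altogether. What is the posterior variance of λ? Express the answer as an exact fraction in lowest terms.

27/100

Total count 7 over total exposure 5 pages.
Gamma(α, β) with Poisson data over total exposure Σt gives posterior Gamma(α+Σx, β+Σt) = Gamma(27, 10).
Posterior variance = α'/β'² = 27/100.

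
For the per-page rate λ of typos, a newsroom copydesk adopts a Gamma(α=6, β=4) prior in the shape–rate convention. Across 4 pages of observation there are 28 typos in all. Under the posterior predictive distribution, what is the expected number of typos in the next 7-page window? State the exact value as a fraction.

119/4

Total count 28 over total exposure 4 pages.
The Gamma prior is conjugate for the Poisson rate, so λ | data ~ Gamma(6+28, 4+4) = Gamma(34, 8).
Predictive mean over a 7-page window = T·E[λ|data] = 7·34/8 = 119/4.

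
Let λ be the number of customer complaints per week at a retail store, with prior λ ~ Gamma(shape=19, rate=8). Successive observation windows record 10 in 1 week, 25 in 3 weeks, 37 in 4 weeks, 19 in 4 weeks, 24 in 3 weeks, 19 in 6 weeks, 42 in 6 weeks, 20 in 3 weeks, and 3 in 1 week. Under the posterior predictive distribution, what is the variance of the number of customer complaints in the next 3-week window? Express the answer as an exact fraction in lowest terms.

3052/169

Total count: 10 + 25 + 37 + 19 + 24 + 19 + 42 + 20 + 3 = 199.
Total exposure: 1 + 3 + 4 + 4 + 3 + 6 + 6 + 3 + 1 = 31 weeks.
By Gamma–Poisson conjugacy, the posterior is Gamma(α + Σx, β + Σt) = Gamma(19 + 199, 8 + 31) = Gamma(218, 39).
The posterior predictive for a window of length T is Negative Binomial with variance T·α'·(β'+T)/β'² = 3·218·42/1521 = 3052/169.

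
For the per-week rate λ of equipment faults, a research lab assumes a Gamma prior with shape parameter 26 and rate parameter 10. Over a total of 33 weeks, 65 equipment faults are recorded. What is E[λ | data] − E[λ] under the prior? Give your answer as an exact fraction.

-104/215

Total count 65 over total exposure 33 weeks.
Gamma(α, β) with Poisson data over total exposure Σt gives posterior Gamma(α+Σx, β+Σt) = Gamma(91, 43).
Posterior mean = 91/43 = 91/43; prior mean = 26/10 = 13/5. Difference = 91/43 − 13/5 = -104/215.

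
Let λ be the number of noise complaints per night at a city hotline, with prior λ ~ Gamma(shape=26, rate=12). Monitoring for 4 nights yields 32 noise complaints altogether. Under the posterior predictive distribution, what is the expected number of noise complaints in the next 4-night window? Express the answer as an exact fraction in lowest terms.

29/2

Total count 32 over total exposure 4 nights.
Gamma(α, β) with Poisson data over total exposure Σt gives posterior Gamma(α+Σx, β+Σt) = Gamma(58, 16).
Predictive mean over a 4-night window = T·E[λ|data] = 4·58/16 = 29/2.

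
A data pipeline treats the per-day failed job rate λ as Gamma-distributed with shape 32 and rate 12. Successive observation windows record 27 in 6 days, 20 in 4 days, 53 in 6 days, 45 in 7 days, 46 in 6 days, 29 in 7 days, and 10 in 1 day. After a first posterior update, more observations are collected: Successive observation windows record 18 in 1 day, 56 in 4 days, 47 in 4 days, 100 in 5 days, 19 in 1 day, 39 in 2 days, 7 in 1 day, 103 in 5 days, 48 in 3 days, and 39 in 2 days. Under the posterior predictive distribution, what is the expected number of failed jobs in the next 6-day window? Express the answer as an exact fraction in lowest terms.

Total count: 27 + 20 + 53 + 45 + 46 + 29 + 10 = 230.
Total exposure: 6 + 4 + 6 + 7 + 6 + 7 + 1 = 37 days.
After the first batch: Gamma(32 + 230, 12 + 37) = Gamma(262, 49).
Total count: 18 + 56 + 47 + 100 + 19 + 39 + 7 + 103 + 48 + 39 = 476.
Total exposure: 1 + 4 + 4 + 5 + 1 + 2 + 1 + 5 + 3 + 2 = 28 days.
After the second batch: Gamma(262 + 476, 49 + 28) = Gamma(738, 77).
Predictive mean over a 6-day window = T·E[λ|data] = 6·738/77 = 4428/77.

4428/77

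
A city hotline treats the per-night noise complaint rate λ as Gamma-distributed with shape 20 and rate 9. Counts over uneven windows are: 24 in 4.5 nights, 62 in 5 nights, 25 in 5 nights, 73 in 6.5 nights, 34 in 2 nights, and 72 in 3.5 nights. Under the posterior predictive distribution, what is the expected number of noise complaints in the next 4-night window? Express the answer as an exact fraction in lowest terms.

2480/71

Total count: 24 + 62 + 25 + 73 + 34 + 72 = 290.
Total exposure: 4.5 + 5 + 5 + 6.5 + 2 + 3.5 = 26.5 nights.
Conjugate update: add total count to the shape and total exposure to the rate, giving Gamma(310, 71/2).
Predictive mean over a 4-night window = T·E[λ|data] = 4·310/(71/2) = 2480/71.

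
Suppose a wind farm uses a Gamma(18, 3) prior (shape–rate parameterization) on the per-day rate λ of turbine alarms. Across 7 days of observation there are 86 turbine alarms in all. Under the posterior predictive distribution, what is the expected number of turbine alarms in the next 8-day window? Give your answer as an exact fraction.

Total count 86 over total exposure 7 days.
Posterior: α' = 18 + 86 = 104, β' = 3 + 7 = 10.
Predictive mean over an 8-day window = T·E[λ|data] = 8·104/10 = 416/5.

416/5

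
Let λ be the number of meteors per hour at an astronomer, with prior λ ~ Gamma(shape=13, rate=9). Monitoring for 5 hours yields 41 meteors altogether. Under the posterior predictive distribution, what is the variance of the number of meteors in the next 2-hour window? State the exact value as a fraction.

Total count 41 over total exposure 5 hours.
By Gamma–Poisson conjugacy, the posterior is Gamma(α + Σx, β + Σt) = Gamma(13 + 41, 9 + 5) = Gamma(54, 14).
The posterior predictive for a window of length T is Negative Binomial with variance T·α'·(β'+T)/β'² = 2·54·16/196 = 432/49.

432/49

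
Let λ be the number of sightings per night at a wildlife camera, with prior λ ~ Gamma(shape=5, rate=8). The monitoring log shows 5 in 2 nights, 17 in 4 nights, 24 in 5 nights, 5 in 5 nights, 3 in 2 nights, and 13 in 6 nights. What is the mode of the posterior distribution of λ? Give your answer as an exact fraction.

Total count: 5 + 17 + 24 + 5 + 3 + 13 = 67.
Total exposure: 2 + 4 + 5 + 5 + 2 + 6 = 24 nights.
The Gamma prior is conjugate for the Poisson rate, so λ | data ~ Gamma(5+67, 8+24) = Gamma(72, 32).
Posterior mode = (α'−1)/β' = 71/32.

71/32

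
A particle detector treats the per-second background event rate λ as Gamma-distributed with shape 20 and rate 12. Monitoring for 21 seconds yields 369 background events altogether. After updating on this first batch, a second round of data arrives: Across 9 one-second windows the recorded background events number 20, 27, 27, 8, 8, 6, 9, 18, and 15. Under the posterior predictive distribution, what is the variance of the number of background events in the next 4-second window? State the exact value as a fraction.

24242/441

Total count 369 over total exposure 21 seconds.
After the first batch: Gamma(20 + 369, 12 + 21) = Gamma(389, 33).
Total count: 20 + 27 + 27 + 8 + 8 + 6 + 9 + 18 + 15 = 138.
Total exposure: 9 seconds.
After the second batch: Gamma(389 + 138, 33 + 9) = Gamma(527, 42).
The posterior predictive for a window of length T is Negative Binomial with variance T·α'·(β'+T)/β'² = 4·527·46/1764 = 24242/441.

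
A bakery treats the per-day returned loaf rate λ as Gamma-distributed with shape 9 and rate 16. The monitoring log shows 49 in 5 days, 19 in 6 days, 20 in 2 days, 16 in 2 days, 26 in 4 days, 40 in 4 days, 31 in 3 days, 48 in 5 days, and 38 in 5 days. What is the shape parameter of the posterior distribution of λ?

296

Total count: 49 + 19 + 20 + 16 + 26 + 40 + 31 + 48 + 38 = 287.
Total exposure: 5 + 6 + 2 + 2 + 4 + 4 + 3 + 5 + 5 = 36 days.
Conjugate update: add total count to the shape and total exposure to the rate, giving Gamma(296, 52).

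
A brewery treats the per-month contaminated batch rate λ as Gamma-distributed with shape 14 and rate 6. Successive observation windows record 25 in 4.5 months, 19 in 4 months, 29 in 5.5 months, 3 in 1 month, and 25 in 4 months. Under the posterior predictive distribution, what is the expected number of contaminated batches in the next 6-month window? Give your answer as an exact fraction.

Total count: 25 + 19 + 29 + 3 + 25 = 101.
Total exposure: 4.5 + 4 + 5.5 + 1 + 4 = 19 months.
Posterior: α' = 14 + 101 = 115, β' = 6 + 19 = 25.
Predictive mean over a 6-month window = T·E[λ|data] = 6·115/25 = 138/5.

138/5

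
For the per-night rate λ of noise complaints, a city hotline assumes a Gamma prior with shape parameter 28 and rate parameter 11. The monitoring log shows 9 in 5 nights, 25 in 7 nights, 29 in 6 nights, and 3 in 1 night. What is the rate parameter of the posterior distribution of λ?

Total count: 9 + 25 + 29 + 3 = 66.
Total exposure: 5 + 7 + 6 + 1 = 19 nights.
Conjugate update: add total count to the shape and total exposure to the rate, giving Gamma(94, 30).

30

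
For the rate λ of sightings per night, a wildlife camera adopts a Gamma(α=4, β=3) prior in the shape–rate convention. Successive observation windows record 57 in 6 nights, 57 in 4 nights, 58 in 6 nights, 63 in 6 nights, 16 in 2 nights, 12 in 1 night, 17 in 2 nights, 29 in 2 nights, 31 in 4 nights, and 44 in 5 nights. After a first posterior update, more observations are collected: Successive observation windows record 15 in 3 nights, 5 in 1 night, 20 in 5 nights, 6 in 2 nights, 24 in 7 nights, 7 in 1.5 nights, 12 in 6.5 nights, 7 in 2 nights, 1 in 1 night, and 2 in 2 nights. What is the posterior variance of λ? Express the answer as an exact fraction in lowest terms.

Total count: 57 + 57 + 58 + 63 + 16 + 12 + 17 + 29 + 31 + 44 = 384.
Total exposure: 6 + 4 + 6 + 6 + 2 + 1 + 2 + 2 + 4 + 5 = 38 nights.
After the first batch: Gamma(4 + 384, 3 + 38) = Gamma(388, 41).
Total count: 15 + 5 + 20 + 6 + 24 + 7 + 12 + 7 + 1 + 2 = 99.
Total exposure: 3 + 1 + 5 + 2 + 7 + 1.5 + 6.5 + 2 + 1 + 2 = 31 nights.
After the second batch: Gamma(388 + 99, 41 + 31) = Gamma(487, 72).
Posterior variance = α'/β'² = 487/5184.

487/5184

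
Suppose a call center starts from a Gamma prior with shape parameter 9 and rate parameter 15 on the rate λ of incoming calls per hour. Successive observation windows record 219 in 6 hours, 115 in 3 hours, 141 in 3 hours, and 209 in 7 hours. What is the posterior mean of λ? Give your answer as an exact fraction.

Total count: 219 + 115 + 141 + 209 = 684.
Total exposure: 6 + 3 + 3 + 7 = 19 hours.
The Gamma prior is conjugate for the Poisson rate, so λ | data ~ Gamma(9+684, 15+19) = Gamma(693, 34).
Posterior mean = α'/β' = 693/34.

693/34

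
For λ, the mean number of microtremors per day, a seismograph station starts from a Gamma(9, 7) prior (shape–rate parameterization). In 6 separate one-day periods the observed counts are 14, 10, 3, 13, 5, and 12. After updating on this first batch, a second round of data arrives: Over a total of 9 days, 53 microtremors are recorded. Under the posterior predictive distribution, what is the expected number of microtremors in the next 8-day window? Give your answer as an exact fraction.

476/11

Total count: 14 + 10 + 3 + 13 + 5 + 12 = 57.
Total exposure: 6 days.
After the first batch: Gamma(9 + 57, 7 + 6) = Gamma(66, 13).
Total count 53 over total exposure 9 days.
After the second batch: Gamma(66 + 53, 13 + 9) = Gamma(119, 22).
Predictive mean over an 8-day window = T·E[λ|data] = 8·119/22 = 476/11.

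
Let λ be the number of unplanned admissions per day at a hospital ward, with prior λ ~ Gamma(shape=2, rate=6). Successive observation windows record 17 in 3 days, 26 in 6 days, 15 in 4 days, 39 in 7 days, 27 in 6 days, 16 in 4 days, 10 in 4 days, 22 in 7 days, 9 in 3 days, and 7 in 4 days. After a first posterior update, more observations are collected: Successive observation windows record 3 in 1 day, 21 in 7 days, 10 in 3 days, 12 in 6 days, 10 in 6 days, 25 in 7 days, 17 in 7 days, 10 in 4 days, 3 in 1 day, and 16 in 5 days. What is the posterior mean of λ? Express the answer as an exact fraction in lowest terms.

317/101

Total count: 17 + 26 + 15 + 39 + 27 + 16 + 10 + 22 + 9 + 7 = 188.
Total exposure: 3 + 6 + 4 + 7 + 6 + 4 + 4 + 7 + 3 + 4 = 48 days.
After the first batch: Gamma(2 + 188, 6 + 48) = Gamma(190, 54).
Total count: 3 + 21 + 10 + 12 + 10 + 25 + 17 + 10 + 3 + 16 = 127.
Total exposure: 1 + 7 + 3 + 6 + 6 + 7 + 7 + 4 + 1 + 5 = 47 days.
After the second batch: Gamma(190 + 127, 54 + 47) = Gamma(317, 101).
Posterior mean = α'/β' = 317/101.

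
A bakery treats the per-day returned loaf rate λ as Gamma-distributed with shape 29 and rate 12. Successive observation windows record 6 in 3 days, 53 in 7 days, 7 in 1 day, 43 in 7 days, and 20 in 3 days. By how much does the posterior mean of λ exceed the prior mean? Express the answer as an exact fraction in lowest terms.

313/132

Total count: 6 + 53 + 7 + 43 + 20 = 129.
Total exposure: 3 + 7 + 1 + 7 + 3 = 21 days.
The Gamma prior is conjugate for the Poisson rate, so λ | data ~ Gamma(29+129, 12+21) = Gamma(158, 33).
Posterior mean = 158/33 = 158/33; prior mean = 29/12 = 29/12. Difference = 158/33 − 29/12 = 313/132.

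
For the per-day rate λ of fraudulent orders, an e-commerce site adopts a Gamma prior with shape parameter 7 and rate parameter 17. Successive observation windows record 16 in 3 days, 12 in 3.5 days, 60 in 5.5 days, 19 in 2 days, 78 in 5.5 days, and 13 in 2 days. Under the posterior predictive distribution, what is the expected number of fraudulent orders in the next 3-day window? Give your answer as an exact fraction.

Total count: 16 + 12 + 60 + 19 + 78 + 13 = 198.
Total exposure: 3 + 3.5 + 5.5 + 2 + 5.5 + 2 = 21.5 days.
By Gamma–Poisson conjugacy, the posterior is Gamma(α + Σx, β + Σt) = Gamma(7 + 198, 17 + 21.5) = Gamma(205, 77/2).
Predictive mean over a 3-day window = T·E[λ|data] = 3·205/(77/2) = 1230/77.

1230/77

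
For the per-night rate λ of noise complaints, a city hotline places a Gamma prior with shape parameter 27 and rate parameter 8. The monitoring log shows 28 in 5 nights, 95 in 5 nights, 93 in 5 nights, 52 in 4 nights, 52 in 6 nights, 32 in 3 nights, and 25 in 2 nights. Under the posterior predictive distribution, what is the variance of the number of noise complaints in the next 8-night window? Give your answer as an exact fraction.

37168/361

Total count: 28 + 95 + 93 + 52 + 52 + 32 + 25 = 377.
Total exposure: 5 + 5 + 5 + 4 + 6 + 3 + 2 = 30 nights.
Posterior: α' = 27 + 377 = 404, β' = 8 + 30 = 38.
The posterior predictive for a window of length T is Negative Binomial with variance T·α'·(β'+T)/β'² = 8·404·46/1444 = 37168/361.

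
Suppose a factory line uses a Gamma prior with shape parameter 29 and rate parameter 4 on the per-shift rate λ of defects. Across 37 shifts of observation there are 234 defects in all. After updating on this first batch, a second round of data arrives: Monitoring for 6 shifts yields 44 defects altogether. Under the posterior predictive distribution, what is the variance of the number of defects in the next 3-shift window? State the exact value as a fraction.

Total count 234 over total exposure 37 shifts.
After the first batch: Gamma(29 + 234, 4 + 37) = Gamma(263, 41).
Total count 44 over total exposure 6 shifts.
After the second batch: Gamma(263 + 44, 41 + 6) = Gamma(307, 47).
The posterior predictive for a window of length T is Negative Binomial with variance T·α'·(β'+T)/β'² = 3·307·50/2209 = 46050/2209.

46050/2209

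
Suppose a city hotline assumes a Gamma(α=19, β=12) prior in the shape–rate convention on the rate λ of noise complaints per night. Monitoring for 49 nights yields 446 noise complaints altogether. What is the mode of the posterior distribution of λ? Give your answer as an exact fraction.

Total count 446 over total exposure 49 nights.
Posterior: α' = 19 + 446 = 465, β' = 12 + 49 = 61.
Posterior mode = (α'−1)/β' = 464/61.

464/61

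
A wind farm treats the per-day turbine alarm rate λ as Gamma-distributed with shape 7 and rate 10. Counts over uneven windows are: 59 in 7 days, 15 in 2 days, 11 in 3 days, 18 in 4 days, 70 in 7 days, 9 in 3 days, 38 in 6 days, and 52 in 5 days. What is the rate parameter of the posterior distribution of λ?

Total count: 59 + 15 + 11 + 18 + 70 + 9 + 38 + 52 = 272.
Total exposure: 7 + 2 + 3 + 4 + 7 + 3 + 6 + 5 = 37 days.
Posterior: α' = 7 + 272 = 279, β' = 10 + 37 = 47.

47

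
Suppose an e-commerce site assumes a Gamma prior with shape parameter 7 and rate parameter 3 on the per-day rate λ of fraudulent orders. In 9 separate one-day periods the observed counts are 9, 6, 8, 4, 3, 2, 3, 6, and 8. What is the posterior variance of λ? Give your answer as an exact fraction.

Total count: 9 + 6 + 8 + 4 + 3 + 2 + 3 + 6 + 8 = 49.
Total exposure: 9 days.
The Gamma prior is conjugate for the Poisson rate, so λ | data ~ Gamma(7+49, 3+9) = Gamma(56, 12).
Posterior variance = α'/β'² = 56/144 = 7/18.

7/18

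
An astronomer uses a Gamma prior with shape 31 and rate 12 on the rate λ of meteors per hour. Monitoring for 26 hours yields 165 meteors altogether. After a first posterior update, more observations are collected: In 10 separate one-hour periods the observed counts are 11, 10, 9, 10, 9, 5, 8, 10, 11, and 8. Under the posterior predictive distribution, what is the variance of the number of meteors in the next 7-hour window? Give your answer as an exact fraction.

110495/2304

Total count 165 over total exposure 26 hours.
After the first batch: Gamma(31 + 165, 12 + 26) = Gamma(196, 38).
Total count: 11 + 10 + 9 + 10 + 9 + 5 + 8 + 10 + 11 + 8 = 91.
Total exposure: 10 hours.
After the second batch: Gamma(196 + 91, 38 + 10) = Gamma(287, 48).
The posterior predictive for a window of length T is Negative Binomial with variance T·α'·(β'+T)/β'² = 7·287·55/2304 = 110495/2304.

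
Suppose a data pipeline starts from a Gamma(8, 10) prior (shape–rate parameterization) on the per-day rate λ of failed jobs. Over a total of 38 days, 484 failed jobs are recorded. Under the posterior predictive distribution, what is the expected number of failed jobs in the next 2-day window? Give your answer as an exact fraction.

41/2

Total count 484 over total exposure 38 days.
Conjugate update: add total count to the shape and total exposure to the rate, giving Gamma(492, 48).
Predictive mean over a 2-day window = T·E[λ|data] = 2·492/48 = 41/2.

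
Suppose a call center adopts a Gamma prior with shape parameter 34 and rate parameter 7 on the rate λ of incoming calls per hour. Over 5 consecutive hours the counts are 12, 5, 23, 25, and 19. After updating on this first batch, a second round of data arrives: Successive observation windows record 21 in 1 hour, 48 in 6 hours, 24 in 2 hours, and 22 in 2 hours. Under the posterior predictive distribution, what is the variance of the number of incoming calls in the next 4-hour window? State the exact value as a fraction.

Total count: 12 + 5 + 23 + 25 + 19 = 84.
Total exposure: 5 hours.
After the first batch: Gamma(34 + 84, 7 + 5) = Gamma(118, 12).
Total count: 21 + 48 + 24 + 22 = 115.
Total exposure: 1 + 6 + 2 + 2 = 11 hours.
After the second batch: Gamma(118 + 115, 12 + 11) = Gamma(233, 23).
The posterior predictive for a window of length T is Negative Binomial with variance T·α'·(β'+T)/β'² = 4·233·27/529 = 25164/529.

25164/529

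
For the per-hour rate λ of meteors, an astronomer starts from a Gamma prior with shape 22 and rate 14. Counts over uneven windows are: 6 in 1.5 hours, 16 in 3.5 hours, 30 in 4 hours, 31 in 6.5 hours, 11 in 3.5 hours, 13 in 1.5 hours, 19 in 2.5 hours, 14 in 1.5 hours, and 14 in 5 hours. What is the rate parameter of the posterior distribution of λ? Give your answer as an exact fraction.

87/2

Total count: 6 + 16 + 30 + 31 + 11 + 13 + 19 + 14 + 14 = 154.
Total exposure: 1.5 + 3.5 + 4 + 6.5 + 3.5 + 1.5 + 2.5 + 1.5 + 5 = 29.5 hours.
Gamma(α, β) with Poisson data over total exposure Σt gives posterior Gamma(α+Σx, β+Σt) = Gamma(176, 87/2).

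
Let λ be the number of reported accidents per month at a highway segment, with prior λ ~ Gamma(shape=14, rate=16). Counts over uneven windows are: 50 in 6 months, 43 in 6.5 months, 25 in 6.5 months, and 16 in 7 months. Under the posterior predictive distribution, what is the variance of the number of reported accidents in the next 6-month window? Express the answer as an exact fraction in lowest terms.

Total count: 50 + 43 + 25 + 16 = 134.
Total exposure: 6 + 6.5 + 6.5 + 7 = 26 months.
By Gamma–Poisson conjugacy, the posterior is Gamma(α + Σx, β + Σt) = Gamma(14 + 134, 16 + 26) = Gamma(148, 42).
The posterior predictive for a window of length T is Negative Binomial with variance T·α'·(β'+T)/β'² = 6·148·48/1764 = 1184/49.

1184/49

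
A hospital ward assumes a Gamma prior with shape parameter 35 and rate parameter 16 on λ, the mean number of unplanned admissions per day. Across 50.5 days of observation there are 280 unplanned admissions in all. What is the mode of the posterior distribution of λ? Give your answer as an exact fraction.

628/133

Total count 280 over total exposure 50.5 days.
Gamma(α, β) with Poisson data over total exposure Σt gives posterior Gamma(α+Σx, β+Σt) = Gamma(315, 133/2).
Posterior mode = (α'−1)/β' = 314/(133/2) = 628/133.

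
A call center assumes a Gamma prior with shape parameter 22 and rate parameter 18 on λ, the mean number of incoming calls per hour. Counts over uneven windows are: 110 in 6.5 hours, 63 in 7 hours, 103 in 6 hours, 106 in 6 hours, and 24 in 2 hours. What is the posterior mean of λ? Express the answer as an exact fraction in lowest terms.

Total count: 110 + 63 + 103 + 106 + 24 = 406.
Total exposure: 6.5 + 7 + 6 + 6 + 2 = 27.5 hours.
By Gamma–Poisson conjugacy, the posterior is Gamma(α + Σx, β + Σt) = Gamma(22 + 406, 18 + 27.5) = Gamma(428, 91/2).
Posterior mean = α'/β' = 428/(91/2) = 856/91.

856/91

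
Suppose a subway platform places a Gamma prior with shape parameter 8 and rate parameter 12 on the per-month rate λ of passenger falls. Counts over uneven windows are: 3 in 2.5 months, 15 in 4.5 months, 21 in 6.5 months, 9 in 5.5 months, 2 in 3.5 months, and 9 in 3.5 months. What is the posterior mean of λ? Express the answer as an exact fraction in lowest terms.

67/38

Total count: 3 + 15 + 21 + 9 + 2 + 9 = 59.
Total exposure: 2.5 + 4.5 + 6.5 + 5.5 + 3.5 + 3.5 = 26 months.
By Gamma–Poisson conjugacy, the posterior is Gamma(α + Σx, β + Σt) = Gamma(8 + 59, 12 + 26) = Gamma(67, 38).
Posterior mean = α'/β' = 67/38.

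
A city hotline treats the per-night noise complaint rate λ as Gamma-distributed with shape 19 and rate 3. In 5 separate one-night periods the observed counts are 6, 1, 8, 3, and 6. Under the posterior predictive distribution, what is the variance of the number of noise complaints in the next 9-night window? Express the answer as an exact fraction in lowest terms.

6579/64

Total count: 6 + 1 + 8 + 3 + 6 = 24.
Total exposure: 5 nights.
Posterior: α' = 19 + 24 = 43, β' = 3 + 5 = 8.
The posterior predictive for a window of length T is Negative Binomial with variance T·α'·(β'+T)/β'² = 9·43·17/64 = 6579/64.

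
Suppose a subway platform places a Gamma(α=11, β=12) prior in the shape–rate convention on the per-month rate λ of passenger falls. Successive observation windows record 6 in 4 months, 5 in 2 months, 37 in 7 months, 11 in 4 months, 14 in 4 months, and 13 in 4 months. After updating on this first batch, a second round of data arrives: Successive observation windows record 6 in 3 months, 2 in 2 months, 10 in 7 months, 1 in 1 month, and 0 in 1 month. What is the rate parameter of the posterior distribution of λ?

Total count: 6 + 5 + 37 + 11 + 14 + 13 = 86.
Total exposure: 4 + 2 + 7 + 4 + 4 + 4 = 25 months.
After the first batch: Gamma(11 + 86, 12 + 25) = Gamma(97, 37).
Total count: 6 + 2 + 10 + 1 + 0 = 19.
Total exposure: 3 + 2 + 7 + 1 + 1 = 14 months.
After the second batch: Gamma(97 + 19, 37 + 14) = Gamma(116, 51).

51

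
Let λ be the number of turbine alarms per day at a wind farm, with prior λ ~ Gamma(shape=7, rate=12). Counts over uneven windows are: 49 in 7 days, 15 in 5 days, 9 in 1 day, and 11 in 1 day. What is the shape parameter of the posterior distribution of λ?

91

Total count: 49 + 15 + 9 + 11 = 84.
Total exposure: 7 + 5 + 1 + 1 = 14 days.
The Gamma prior is conjugate for the Poisson rate, so λ | data ~ Gamma(7+84, 12+14) = Gamma(91, 26).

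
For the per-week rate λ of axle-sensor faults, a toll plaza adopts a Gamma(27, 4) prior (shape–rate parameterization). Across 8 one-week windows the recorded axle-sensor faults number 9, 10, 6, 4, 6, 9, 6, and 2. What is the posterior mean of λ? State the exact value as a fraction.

79/12

Total count: 9 + 10 + 6 + 4 + 6 + 9 + 6 + 2 = 52.
Total exposure: 8 weeks.
Conjugate update: add total count to the shape and total exposure to the rate, giving Gamma(79, 12).
Posterior mean = α'/β' = 79/12.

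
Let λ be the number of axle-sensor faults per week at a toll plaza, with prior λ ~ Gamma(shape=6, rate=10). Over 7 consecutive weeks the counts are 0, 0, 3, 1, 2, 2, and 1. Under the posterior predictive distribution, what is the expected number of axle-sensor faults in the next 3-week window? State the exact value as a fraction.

45/17

Total count: 0 + 0 + 3 + 1 + 2 + 2 + 1 = 9.
Total exposure: 7 weeks.
The Gamma prior is conjugate for the Poisson rate, so λ | data ~ Gamma(6+9, 10+7) = Gamma(15, 17).
Predictive mean over a 3-week window = T·E[λ|data] = 3·15/17 = 45/17.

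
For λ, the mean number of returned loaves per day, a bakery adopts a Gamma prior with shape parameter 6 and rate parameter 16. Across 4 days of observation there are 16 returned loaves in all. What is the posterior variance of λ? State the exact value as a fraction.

11/200

Total count 16 over total exposure 4 days.
The Gamma prior is conjugate for the Poisson rate, so λ | data ~ Gamma(6+16, 16+4) = Gamma(22, 20).
Posterior variance = α'/β'² = 22/400 = 11/200.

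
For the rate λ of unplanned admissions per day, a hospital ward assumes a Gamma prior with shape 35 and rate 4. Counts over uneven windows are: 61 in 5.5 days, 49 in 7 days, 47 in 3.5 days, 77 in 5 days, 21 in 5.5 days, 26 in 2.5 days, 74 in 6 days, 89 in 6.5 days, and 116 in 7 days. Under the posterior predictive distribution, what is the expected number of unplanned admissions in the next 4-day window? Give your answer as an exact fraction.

136/3

Total count: 61 + 49 + 47 + 77 + 21 + 26 + 74 + 89 + 116 = 560.
Total exposure: 5.5 + 7 + 3.5 + 5 + 5.5 + 2.5 + 6 + 6.5 + 7 = 48.5 days.
Conjugate update: add total count to the shape and total exposure to the rate, giving Gamma(595, 105/2).
Predictive mean over a 4-day window = T·E[λ|data] = 4·595/(105/2) = 136/3.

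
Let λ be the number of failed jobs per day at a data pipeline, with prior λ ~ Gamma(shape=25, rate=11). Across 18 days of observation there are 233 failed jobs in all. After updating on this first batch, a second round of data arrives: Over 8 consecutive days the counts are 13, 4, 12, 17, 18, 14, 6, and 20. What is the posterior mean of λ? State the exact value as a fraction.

Total count 233 over total exposure 18 days.
After the first batch: Gamma(25 + 233, 11 + 18) = Gamma(258, 29).
Total count: 13 + 4 + 12 + 17 + 18 + 14 + 6 + 20 = 104.
Total exposure: 8 days.
After the second batch: Gamma(258 + 104, 29 + 8) = Gamma(362, 37).
Posterior mean = α'/β' = 362/37.

362/37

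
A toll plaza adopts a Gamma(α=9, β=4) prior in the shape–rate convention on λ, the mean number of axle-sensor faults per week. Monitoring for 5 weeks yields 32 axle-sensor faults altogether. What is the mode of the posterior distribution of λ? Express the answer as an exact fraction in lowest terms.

40/9

Total count 32 over total exposure 5 weeks.
By Gamma–Poisson conjugacy, the posterior is Gamma(α + Σx, β + Σt) = Gamma(9 + 32, 4 + 5) = Gamma(41, 9).
Posterior mode = (α'−1)/β' = 40/9.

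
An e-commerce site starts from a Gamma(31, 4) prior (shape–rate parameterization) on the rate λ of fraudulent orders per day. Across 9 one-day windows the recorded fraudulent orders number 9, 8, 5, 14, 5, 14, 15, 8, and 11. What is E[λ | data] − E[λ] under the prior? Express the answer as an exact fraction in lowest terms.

77/52

Total count: 9 + 8 + 5 + 14 + 5 + 14 + 15 + 8 + 11 = 89.
Total exposure: 9 days.
By Gamma–Poisson conjugacy, the posterior is Gamma(α + Σx, β + Σt) = Gamma(31 + 89, 4 + 9) = Gamma(120, 13).
Posterior mean = 120/13 = 120/13; prior mean = 31/4 = 31/4. Difference = 120/13 − 31/4 = 77/52.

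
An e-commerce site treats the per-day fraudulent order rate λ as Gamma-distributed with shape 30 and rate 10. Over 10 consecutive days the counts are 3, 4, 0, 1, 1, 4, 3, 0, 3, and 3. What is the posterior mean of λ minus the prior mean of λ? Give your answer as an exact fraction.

Total count: 3 + 4 + 0 + 1 + 1 + 4 + 3 + 0 + 3 + 3 = 22.
Total exposure: 10 days.
Posterior: α' = 30 + 22 = 52, β' = 10 + 10 = 20.
Posterior mean = 52/20 = 13/5; prior mean = 30/10 = 3. Difference = 13/5 − 3 = -2/5.

-2/5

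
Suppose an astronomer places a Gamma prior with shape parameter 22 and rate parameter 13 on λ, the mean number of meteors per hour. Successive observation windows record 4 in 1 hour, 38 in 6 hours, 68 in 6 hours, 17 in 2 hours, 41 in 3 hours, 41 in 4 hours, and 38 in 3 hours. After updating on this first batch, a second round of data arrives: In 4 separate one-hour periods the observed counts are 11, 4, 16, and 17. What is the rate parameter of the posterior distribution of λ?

42

Total count: 4 + 38 + 68 + 17 + 41 + 41 + 38 = 247.
Total exposure: 1 + 6 + 6 + 2 + 3 + 4 + 3 = 25 hours.
After the first batch: Gamma(22 + 247, 13 + 25) = Gamma(269, 38).
Total count: 11 + 4 + 16 + 17 = 48.
Total exposure: 4 hours.
After the second batch: Gamma(269 + 48, 38 + 4) = Gamma(317, 42).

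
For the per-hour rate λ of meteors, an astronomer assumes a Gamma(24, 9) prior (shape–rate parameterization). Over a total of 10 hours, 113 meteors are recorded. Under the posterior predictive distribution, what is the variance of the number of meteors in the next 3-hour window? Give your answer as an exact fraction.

Total count 113 over total exposure 10 hours.
The Gamma prior is conjugate for the Poisson rate, so λ | data ~ Gamma(24+113, 9+10) = Gamma(137, 19).
The posterior predictive for a window of length T is Negative Binomial with variance T·α'·(β'+T)/β'² = 3·137·22/361 = 9042/361.

9042/361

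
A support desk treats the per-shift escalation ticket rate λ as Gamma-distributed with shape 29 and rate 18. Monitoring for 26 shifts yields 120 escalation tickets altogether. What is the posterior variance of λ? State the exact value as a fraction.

149/1936

Total count 120 over total exposure 26 shifts.
Posterior: α' = 29 + 120 = 149, β' = 18 + 26 = 44.
Posterior variance = α'/β'² = 149/1936.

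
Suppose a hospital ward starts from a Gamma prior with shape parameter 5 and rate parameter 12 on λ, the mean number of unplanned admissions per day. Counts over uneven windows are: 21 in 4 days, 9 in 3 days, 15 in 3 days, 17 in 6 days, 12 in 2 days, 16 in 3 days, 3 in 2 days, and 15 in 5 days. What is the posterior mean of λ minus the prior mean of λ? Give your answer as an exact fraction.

289/120

Total count: 21 + 9 + 15 + 17 + 12 + 16 + 3 + 15 = 108.
Total exposure: 4 + 3 + 3 + 6 + 2 + 3 + 2 + 5 = 28 days.
Gamma(α, β) with Poisson data over total exposure Σt gives posterior Gamma(α+Σx, β+Σt) = Gamma(113, 40).
Posterior mean = 113/40 = 113/40; prior mean = 5/12 = 5/12. Difference = 113/40 − 5/12 = 289/120.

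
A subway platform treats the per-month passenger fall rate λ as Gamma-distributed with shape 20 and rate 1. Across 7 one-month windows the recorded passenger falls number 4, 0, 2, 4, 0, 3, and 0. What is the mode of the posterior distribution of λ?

4

Total count: 4 + 0 + 2 + 4 + 0 + 3 + 0 = 13.
Total exposure: 7 months.
Conjugate update: add total count to the shape and total exposure to the rate, giving Gamma(33, 8).
Posterior mode = (α'−1)/β' = 32/8 = 4.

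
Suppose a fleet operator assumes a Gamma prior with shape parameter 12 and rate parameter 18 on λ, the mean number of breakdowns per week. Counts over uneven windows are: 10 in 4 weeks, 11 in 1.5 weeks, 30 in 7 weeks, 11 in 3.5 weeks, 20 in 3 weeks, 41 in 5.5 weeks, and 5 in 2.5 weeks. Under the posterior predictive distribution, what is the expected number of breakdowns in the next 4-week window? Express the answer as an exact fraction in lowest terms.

Total count: 10 + 11 + 30 + 11 + 20 + 41 + 5 = 128.
Total exposure: 4 + 1.5 + 7 + 3.5 + 3 + 5.5 + 2.5 = 27 weeks.
Gamma(α, β) with Poisson data over total exposure Σt gives posterior Gamma(α+Σx, β+Σt) = Gamma(140, 45).
Predictive mean over a 4-week window = T·E[λ|data] = 4·140/45 = 112/9.

112/9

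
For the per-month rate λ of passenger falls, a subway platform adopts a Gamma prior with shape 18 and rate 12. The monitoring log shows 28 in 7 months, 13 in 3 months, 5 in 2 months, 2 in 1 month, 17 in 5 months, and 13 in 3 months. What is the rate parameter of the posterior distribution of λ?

Total count: 28 + 13 + 5 + 2 + 17 + 13 = 78.
Total exposure: 7 + 3 + 2 + 1 + 5 + 3 = 21 months.
Conjugate update: add total count to the shape and total exposure to the rate, giving Gamma(96, 33).

33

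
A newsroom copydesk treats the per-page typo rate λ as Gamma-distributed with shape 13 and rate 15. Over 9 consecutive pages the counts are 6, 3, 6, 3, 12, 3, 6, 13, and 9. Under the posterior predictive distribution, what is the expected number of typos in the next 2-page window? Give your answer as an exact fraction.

37/6

Total count: 6 + 3 + 6 + 3 + 12 + 3 + 6 + 13 + 9 = 61.
Total exposure: 9 pages.
Gamma(α, β) with Poisson data over total exposure Σt gives posterior Gamma(α+Σx, β+Σt) = Gamma(74, 24).
Predictive mean over a 2-page window = T·E[λ|data] = 2·74/24 = 37/6.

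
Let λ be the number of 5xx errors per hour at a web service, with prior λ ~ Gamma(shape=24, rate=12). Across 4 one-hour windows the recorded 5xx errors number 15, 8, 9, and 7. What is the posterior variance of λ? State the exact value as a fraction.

Total count: 15 + 8 + 9 + 7 = 39.
Total exposure: 4 hours.
By Gamma–Poisson conjugacy, the posterior is Gamma(α + Σx, β + Σt) = Gamma(24 + 39, 12 + 4) = Gamma(63, 16).
Posterior variance = α'/β'² = 63/256.

63/256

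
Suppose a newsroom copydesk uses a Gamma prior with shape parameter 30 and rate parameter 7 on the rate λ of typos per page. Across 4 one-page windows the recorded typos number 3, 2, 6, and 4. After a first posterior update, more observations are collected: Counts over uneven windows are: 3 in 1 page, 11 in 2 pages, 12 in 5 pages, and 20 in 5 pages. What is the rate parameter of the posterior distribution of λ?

Total count: 3 + 2 + 6 + 4 = 15.
Total exposure: 4 pages.
After the first batch: Gamma(30 + 15, 7 + 4) = Gamma(45, 11).
Total count: 3 + 11 + 12 + 20 = 46.
Total exposure: 1 + 2 + 5 + 5 = 13 pages.
After the second batch: Gamma(45 + 46, 11 + 13) = Gamma(91, 24).

24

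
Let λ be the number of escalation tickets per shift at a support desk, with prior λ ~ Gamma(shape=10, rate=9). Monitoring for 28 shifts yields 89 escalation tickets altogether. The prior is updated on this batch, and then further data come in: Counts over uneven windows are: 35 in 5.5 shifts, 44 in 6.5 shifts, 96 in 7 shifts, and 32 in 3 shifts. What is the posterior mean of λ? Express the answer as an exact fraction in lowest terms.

306/59

Total count 89 over total exposure 28 shifts.
After the first batch: Gamma(10 + 89, 9 + 28) = Gamma(99, 37).
Total count: 35 + 44 + 96 + 32 = 207.
Total exposure: 5.5 + 6.5 + 7 + 3 = 22 shifts.
After the second batch: Gamma(99 + 207, 37 + 22) = Gamma(306, 59).
Posterior mean = α'/β' = 306/59.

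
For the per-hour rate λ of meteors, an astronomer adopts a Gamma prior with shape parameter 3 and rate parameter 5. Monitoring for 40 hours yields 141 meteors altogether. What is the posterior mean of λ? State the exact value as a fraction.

Total count 141 over total exposure 40 hours.
Gamma(α, β) with Poisson data over total exposure Σt gives posterior Gamma(α+Σx, β+Σt) = Gamma(144, 45).
Posterior mean = α'/β' = 144/45 = 16/5.

16/5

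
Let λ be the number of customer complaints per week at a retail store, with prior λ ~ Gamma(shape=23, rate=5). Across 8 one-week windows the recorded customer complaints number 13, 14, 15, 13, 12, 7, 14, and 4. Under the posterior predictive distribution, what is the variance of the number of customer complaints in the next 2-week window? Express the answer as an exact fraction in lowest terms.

3450/169

Total count: 13 + 14 + 15 + 13 + 12 + 7 + 14 + 4 = 92.
Total exposure: 8 weeks.
The Gamma prior is conjugate for the Poisson rate, so λ | data ~ Gamma(23+92, 5+8) = Gamma(115, 13).
The posterior predictive for a window of length T is Negative Binomial with variance T·α'·(β'+T)/β'² = 2·115·15/169 = 3450/169.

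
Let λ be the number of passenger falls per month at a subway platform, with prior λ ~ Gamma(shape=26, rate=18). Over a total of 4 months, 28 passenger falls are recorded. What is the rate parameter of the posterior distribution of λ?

Total count 28 over total exposure 4 months.
By Gamma–Poisson conjugacy, the posterior is Gamma(α + Σx, β + Σt) = Gamma(26 + 28, 18 + 4) = Gamma(54, 22).

22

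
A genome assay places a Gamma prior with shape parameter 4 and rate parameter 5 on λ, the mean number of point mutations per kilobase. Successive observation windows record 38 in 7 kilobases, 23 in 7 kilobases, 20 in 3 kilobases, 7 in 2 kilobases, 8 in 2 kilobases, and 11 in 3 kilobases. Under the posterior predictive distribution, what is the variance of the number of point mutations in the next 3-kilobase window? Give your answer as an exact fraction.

Total count: 38 + 23 + 20 + 7 + 8 + 11 = 107.
Total exposure: 7 + 7 + 3 + 2 + 2 + 3 = 24 kilobases.
Posterior: α' = 4 + 107 = 111, β' = 5 + 24 = 29.
The posterior predictive for a window of length T is Negative Binomial with variance T·α'·(β'+T)/β'² = 3·111·32/841 = 10656/841.

10656/841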